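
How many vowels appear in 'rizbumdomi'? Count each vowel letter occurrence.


Scanning each character of 'rizbumdomi':
  Position 1: 'r' -> consonant (running count: 0)
  Position 2: 'i' -> vowel (running count: 1)
  Position 3: 'z' -> consonant (running count: 1)
  Position 4: 'b' -> consonant (running count: 1)
  Position 5: 'u' -> vowel (running count: 2)
  Position 6: 'm' -> consonant (running count: 2)
  Position 7: 'd' -> consonant (running count: 2)
  Position 8: 'o' -> vowel (running count: 3)
  Position 9: 'm' -> consonant (running count: 3)
  Position 10: 'i' -> vowel (running count: 4)
Total vowels: 4

4


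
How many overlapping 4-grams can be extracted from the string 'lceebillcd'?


String 'lceebillcd' has length L = 10.
Number of overlapping n-grams = L - n + 1
Substituting: 10 - 4 + 1 = 7

7


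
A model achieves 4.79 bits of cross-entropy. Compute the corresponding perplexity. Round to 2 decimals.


Perplexity formula: PP = 2^H
H = 4.79
PP = 2^4.79
Decompose: 2^4.79 = 2^4 * 2^0.79
2^4 = 16, 2^0.79 ~ 1.7290745
PP ~ 16 * 1.7290745 = 27.6651920
Rounded to 2 decimals: 27.67

27.67


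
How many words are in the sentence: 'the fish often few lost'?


Counting words by splitting on spaces:
  Word 1: 'the'
  Word 2: 'fish'
  Word 3: 'often'
  Word 4: 'few'
  Word 5: 'lost'
Total words: 5

5


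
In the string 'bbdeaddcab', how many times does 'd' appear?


Scanning 'bbdeaddcab' for 'd':
  Position 2: 'd' -> MATCH (count: 1)
  Position 5: 'd' -> MATCH (count: 2)
  Position 6: 'd' -> MATCH (count: 3)
Total occurrences of 'd': 3

3


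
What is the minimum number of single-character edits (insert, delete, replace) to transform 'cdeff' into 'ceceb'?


Building DP table for s1='cdeff' (len 5) and s2='ceceb' (len 5):
       c  e  c  e  b
    0  1  2  3  4  5
  c 1  0  1  2  3  4
  d 2  1  1  2  3  4
  e 3  2  1  2  2  3
  f 4  3  2  2  3  3
  f 5  4  3  3  3  4
Edit distance = dp[5][5] = 4

4


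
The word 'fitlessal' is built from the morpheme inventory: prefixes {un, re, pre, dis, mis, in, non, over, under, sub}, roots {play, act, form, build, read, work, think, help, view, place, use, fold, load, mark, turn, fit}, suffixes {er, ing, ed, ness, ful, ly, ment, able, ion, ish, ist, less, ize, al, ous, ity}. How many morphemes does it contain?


Segmenting 'fitlessal' against the inventory:
  'fit' -> root (morpheme 1)
  'less' -> suffix (morpheme 2)
  'al' -> suffix (morpheme 3)
Total morphemes: 3

3


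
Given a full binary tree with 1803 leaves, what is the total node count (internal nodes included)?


Leaf nodes (terminals): 1803
Internal nodes = n - 1 = 1803 - 1 = 1802
Total = leaves + internal = 1803 + 1802 = 3605

3605


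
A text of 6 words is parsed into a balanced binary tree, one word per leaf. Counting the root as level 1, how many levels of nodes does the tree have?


In a balanced binary tree with n leaves the deepest leaf is ceil(log2(n)) edges below the root,
so counting node levels inclusive of root and leaves gives ceil(log2(n)) + 1 levels.
log2(6) = 2.5850
ceil(2.5850) = 3
levels = 3 + 1 = 4

4


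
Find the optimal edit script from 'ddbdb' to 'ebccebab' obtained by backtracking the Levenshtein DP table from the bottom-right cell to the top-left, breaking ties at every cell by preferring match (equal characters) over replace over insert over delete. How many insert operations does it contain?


Edit distance = 6. Backtracking from cell (5, 8) with preference match > replace > insert > delete,
then listing the resulting alignment 'ddbdb' -> 'ebccebab' left to right:
  Step 1: insert 'e' [insertion #1]
  Step 2: insert 'b' [insertion #2]
  Step 3: insert 'c' [insertion #3]
  Step 4: replace d->c
  Step 5: replace d->e
  Step 6: keep 'b'
  Step 7: replace d->a
  Step 8: keep 'b'
Total insertions: 3

3


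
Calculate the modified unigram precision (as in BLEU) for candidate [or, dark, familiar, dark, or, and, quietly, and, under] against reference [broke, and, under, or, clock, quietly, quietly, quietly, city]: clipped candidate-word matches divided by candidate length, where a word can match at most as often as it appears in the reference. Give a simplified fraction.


Reference word counts: {'and': 1, 'broke': 1, 'city': 1, 'clock': 1, 'or': 1, 'quietly': 3, 'under': 1}
Checking each candidate word (with clipping):
  'or' -> in reference (ref count 1, used 1/1) -> match (matches: 1)
  'dark' -> not in reference -> no match (matches: 1)
  'familiar' -> not in reference -> no match (matches: 1)
  'dark' -> not in reference -> no match (matches: 1)
  'or' -> ref count 1 already used up (1/1) -> clipped, no match (matches: 1)
  'and' -> in reference (ref count 1, used 1/1) -> match (matches: 2)
  'quietly' -> in reference (ref count 3, used 1/3) -> match (matches: 3)
  'and' -> ref count 1 already used up (1/1) -> clipped, no match (matches: 3)
  'under' -> in reference (ref count 1, used 1/1) -> match (matches: 4)
Clipped matches: 4, Candidate length: 9
Precision = 4/9

4/9


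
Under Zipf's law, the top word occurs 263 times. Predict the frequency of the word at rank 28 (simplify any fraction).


Zipf's law: freq(rank) = f1 / rank
f1 = 263, rank = 28
freq = 263 / 28
GCD(263, 28) = 1
Simplified: 263/28

263/28


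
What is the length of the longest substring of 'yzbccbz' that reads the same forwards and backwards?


Scanning 'yzbccbz' for palindromic substrings.
Substring at positions 1-6: 'zbccbz'.
Check: reverse('zbccbz') = 'zbccbz' -> palindrome confirmed.
Neighbouring characters ('y' / '-') break symmetry, so it cannot extend further.
No longer palindromic substring exists; longest length = 6

6


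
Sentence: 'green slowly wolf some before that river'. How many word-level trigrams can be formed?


Word trigrams from [7] words:
  Trigram 1: (green slowly wolf)
  Trigram 2: (slowly wolf some)
  Trigram 3: (wolf some before)
  Trigram 4: (some before that)
  Trigram 5: (before that river)
Total word trigrams: 7 - 2 = 5

5


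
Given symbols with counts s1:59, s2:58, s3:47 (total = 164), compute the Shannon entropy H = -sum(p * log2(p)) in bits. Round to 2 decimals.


Computing entropy H = -sum(p_i * log2(p_i)):
  s1: p = 59/164 = 0.3598, -p*log2(p) = 0.5306
  s2: p = 58/164 = 0.3537, -p*log2(p) = 0.5303
  s3: p = 47/164 = 0.2866, -p*log2(p) = 0.5167
H = sum of terms = 1.5776
Rounded to 2 decimals: 1.58

1.58


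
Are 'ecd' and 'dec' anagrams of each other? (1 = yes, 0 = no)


Sort characters of 'ecd': 'cde'
Sort characters of 'dec': 'cde'
Sorted forms match -> they ARE anagrams
Result: 1

1


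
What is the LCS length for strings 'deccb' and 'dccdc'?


DP table for LCS of 'deccb' and 'dccdc':
       d  c  c  d  c
    0  0  0  0  0  0
  d 0  1  1  1  1  1
  e 0  1  1  1  1  1
  c 0  1  2  2  2  2
  c 0  1  2  3  3  3
  b 0  1  2  3  3  3
LCS: 'dcc'
LCS length = 3

3


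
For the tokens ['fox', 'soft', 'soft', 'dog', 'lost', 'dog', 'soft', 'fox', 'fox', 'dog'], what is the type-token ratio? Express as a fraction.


Tokens: 10
Unique types: ('dog', 'fox', 'lost', 'soft') = 4
TTR = 4/10
Simplify: divide both by 2 -> 2/5
TTR = 2/5

2/5


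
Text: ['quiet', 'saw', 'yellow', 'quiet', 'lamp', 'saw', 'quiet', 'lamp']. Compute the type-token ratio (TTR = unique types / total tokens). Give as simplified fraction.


Tokens: 8
Unique types: ('lamp', 'quiet', 'saw', 'yellow') = 4
TTR = 4/8
Simplify: divide both by 4 -> 1/2
TTR = 1/2

1/2


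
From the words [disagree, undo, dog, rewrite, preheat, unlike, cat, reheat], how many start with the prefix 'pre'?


Checking each word for prefix 'pre':
  'disagree' -> no (count: 0)
  'undo' -> no (count: 0)
  'dog' -> no (count: 0)
  'rewrite' -> no (count: 0)
  'preheat' -> YES, starts with 'pre' (count: 1)
  'unlike' -> no (count: 1)
  'cat' -> no (count: 1)
  'reheat' -> no (count: 1)
Total with prefix 'pre': 1

1


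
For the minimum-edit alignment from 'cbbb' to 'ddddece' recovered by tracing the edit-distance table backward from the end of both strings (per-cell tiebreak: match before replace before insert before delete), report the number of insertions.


Edit distance = 7. Backtracking from cell (4, 7) with preference match > replace > insert > delete,
then listing the resulting alignment 'cbbb' -> 'ddddece' left to right:
  Step 1: insert 'd' [insertion #1]
  Step 2: insert 'd' [insertion #2]
  Step 3: insert 'd' [insertion #3]
  Step 4: replace c->d
  Step 5: replace b->e
  Step 6: replace b->c
  Step 7: replace b->e
Total insertions: 3

3


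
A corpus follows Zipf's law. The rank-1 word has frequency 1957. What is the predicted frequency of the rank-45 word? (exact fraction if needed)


Zipf's law: freq(rank) = f1 / rank
f1 = 1957, rank = 45
freq = 1957 / 45
GCD(1957, 45) = 1
Simplified: 1957/45

1957/45


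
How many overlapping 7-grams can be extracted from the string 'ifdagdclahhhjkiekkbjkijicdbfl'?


String 'ifdagdclahhhjkiekkbjkijicdbfl' has length L = 29.
Number of overlapping n-grams = L - n + 1
Substituting: 29 - 7 + 1 = 23

23


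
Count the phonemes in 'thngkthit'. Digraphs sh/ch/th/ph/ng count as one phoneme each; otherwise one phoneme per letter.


Parsing 'thngkthit' greedily, digraphs first:
  'th' -> digraph (1 consonant phoneme) (phonemes so far: 1)
  'ng' -> digraph (1 consonant phoneme) (phonemes so far: 2)
  'k' -> consonant phoneme (phonemes so far: 3)
  'th' -> digraph (1 consonant phoneme) (phonemes so far: 4)
  'i' -> vowel phoneme (phonemes so far: 5)
  't' -> consonant phoneme (phonemes so far: 6)
Total phonemes: 6

6


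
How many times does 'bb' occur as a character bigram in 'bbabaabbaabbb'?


Scanning 'bbabaabbaabbb' for bigram 'bb':
  Position 0: 'bb' -> MATCH
  Position 1: 'ba' -> no
  Position 2: 'ab' -> no
  Position 3: 'ba' -> no
  Position 4: 'aa' -> no
  Position 5: 'ab' -> no
  Position 6: 'bb' -> MATCH
  Position 7: 'ba' -> no
  Position 8: 'aa' -> no
  Position 9: 'ab' -> no
  Position 10: 'bb' -> MATCH
  Position 11: 'bb' -> MATCH
Total matches: 4

4


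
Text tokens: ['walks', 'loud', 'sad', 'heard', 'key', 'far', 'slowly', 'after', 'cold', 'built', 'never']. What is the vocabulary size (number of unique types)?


Listing all tokens and tracking unique types:
  Token 1: 'walks' -> NEW (unique so far: 1)
  Token 2: 'loud' -> NEW (unique so far: 2)
  Token 3: 'sad' -> NEW (unique so far: 3)
  Token 4: 'heard' -> NEW (unique so far: 4)
  Token 5: 'key' -> NEW (unique so far: 5)
  Token 6: 'far' -> NEW (unique so far: 6)
  Token 7: 'slowly' -> NEW (unique so far: 7)
  Token 8: 'after' -> NEW (unique so far: 8)
  Token 9: 'cold' -> NEW (unique so far: 9)
  Token 10: 'built' -> NEW (unique so far: 10)
  Token 11: 'never' -> NEW (unique so far: 11)
Unique types: ('after', 'built', 'cold', 'far', 'heard', 'key', 'loud', 'never', 'sad', 'slowly', 'walks')
Vocabulary size: 11

11


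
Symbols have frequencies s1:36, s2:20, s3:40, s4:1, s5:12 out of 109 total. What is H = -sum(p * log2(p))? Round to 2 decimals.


Computing entropy H = -sum(p_i * log2(p_i)):
  s1: p = 36/109 = 0.3303, -p*log2(p) = 0.5279
  s2: p = 20/109 = 0.1835, -p*log2(p) = 0.4489
  s3: p = 40/109 = 0.3670, -p*log2(p) = 0.5307
  s4: p = 1/109 = 0.0092, -p*log2(p) = 0.0621
  s5: p = 12/109 = 0.1101, -p*log2(p) = 0.3504
H = sum of terms = 1.9200
Rounded to 2 decimals: 1.92

1.92


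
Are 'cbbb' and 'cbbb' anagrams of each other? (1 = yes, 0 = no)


Sort characters of 'cbbb': 'bbbc'
Sort characters of 'cbbb': 'bbbc'
Sorted forms match -> they ARE anagrams
Result: 1

1


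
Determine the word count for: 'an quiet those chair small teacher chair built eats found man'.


Counting words by splitting on spaces:
  Word 1: 'an'
  Word 2: 'quiet'
  Word 3: 'those'
  Word 4: 'chair'
  Word 5: 'small'
  Word 6: 'teacher'
  Word 7: 'chair'
  Word 8: 'built'
  Word 9: 'eats'
  Word 10: 'found'
  Word 11: 'man'
Total words: 11

11


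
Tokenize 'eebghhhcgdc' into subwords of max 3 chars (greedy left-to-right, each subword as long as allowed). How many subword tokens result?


'eebghhhcgdc' has 11 characters.
Chunking with max size 3:
  Chunk 1: 'eeb' (positions 0-2)
  Chunk 2: 'ghh' (positions 3-5)
  Chunk 3: 'hcg' (positions 6-8)
  Chunk 4: 'dc' (positions 9-10)
Total chunks: ceil(11 / 3) = 4

4


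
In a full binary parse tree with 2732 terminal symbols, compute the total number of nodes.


Leaf nodes (terminals): 2732
Internal nodes = n - 1 = 2732 - 1 = 2731
Total = leaves + internal = 2732 + 2731 = 5463

5463


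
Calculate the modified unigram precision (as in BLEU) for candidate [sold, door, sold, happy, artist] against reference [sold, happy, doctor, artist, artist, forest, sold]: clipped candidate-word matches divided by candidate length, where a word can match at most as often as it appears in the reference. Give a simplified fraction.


Reference word counts: {'artist': 2, 'doctor': 1, 'forest': 1, 'happy': 1, 'sold': 2}
Checking each candidate word (with clipping):
  'sold' -> in reference (ref count 2, used 1/2) -> match (matches: 1)
  'door' -> not in reference -> no match (matches: 1)
  'sold' -> in reference (ref count 2, used 2/2) -> match (matches: 2)
  'happy' -> in reference (ref count 1, used 1/1) -> match (matches: 3)
  'artist' -> in reference (ref count 2, used 1/2) -> match (matches: 4)
Clipped matches: 4, Candidate length: 5
Precision = 4/5

4/5


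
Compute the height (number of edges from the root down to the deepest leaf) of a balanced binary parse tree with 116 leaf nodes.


In a balanced binary tree with n leaves the deepest leaf is ceil(log2(n)) edges below the root.
log2(116) = 6.8580
ceil(6.8580) = 7
height (edges) = 7

7


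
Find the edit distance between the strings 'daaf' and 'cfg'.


Building DP table for s1='daaf' (len 4) and s2='cfg' (len 3):
       c  f  g
    0  1  2  3
  d 1  1  2  3
  a 2  2  2  3
  a 3  3  3  3
  f 4  4  3  4
Edit distance = dp[4][3] = 4

4


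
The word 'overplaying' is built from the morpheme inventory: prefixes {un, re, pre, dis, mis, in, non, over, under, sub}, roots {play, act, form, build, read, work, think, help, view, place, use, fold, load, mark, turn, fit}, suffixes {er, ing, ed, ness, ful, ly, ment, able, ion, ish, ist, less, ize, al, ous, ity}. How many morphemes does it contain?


Segmenting 'overplaying' against the inventory:
  'over' -> prefix (morpheme 1)
  'play' -> root (morpheme 2)
  'ing' -> suffix (morpheme 3)
Total morphemes: 3

3


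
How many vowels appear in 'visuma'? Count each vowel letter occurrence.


Scanning each character of 'visuma':
  Position 1: 'v' -> consonant (running count: 0)
  Position 2: 'i' -> vowel (running count: 1)
  Position 3: 's' -> consonant (running count: 1)
  Position 4: 'u' -> vowel (running count: 2)
  Position 5: 'm' -> consonant (running count: 2)
  Position 6: 'a' -> vowel (running count: 3)
Total vowels: 3

3


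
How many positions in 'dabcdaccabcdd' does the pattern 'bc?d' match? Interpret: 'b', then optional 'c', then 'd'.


Pattern: bc?d means 'b', then optional 'c', then 'd'.
Scanning 'dabcdaccabcdd' position-by-position:
  Pos 0: window 'dab' -> no
  Pos 1: window 'abc' -> no
  Pos 2: window 'bcd' -> MATCH
  Pos 3: window 'cda' -> no
  Pos 4: window 'dac' -> no
  Pos 5: window 'acc' -> no
  Pos 6: window 'cca' -> no
  Pos 7: window 'cab' -> no
  Pos 8: window 'abc' -> no
  Pos 9: window 'bcd' -> MATCH
  Pos 10: window 'cdd' -> no
  Pos 11: window 'dd' -> no
  Pos 12: window 'd' -> no
Total matches: 2

2


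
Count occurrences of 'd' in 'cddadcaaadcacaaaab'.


Scanning 'cddadcaaadcacaaaab' for 'd':
  Position 1: 'd' -> MATCH (count: 1)
  Position 2: 'd' -> MATCH (count: 2)
  Position 4: 'd' -> MATCH (count: 3)
  Position 9: 'd' -> MATCH (count: 4)
Total occurrences of 'd': 4

4


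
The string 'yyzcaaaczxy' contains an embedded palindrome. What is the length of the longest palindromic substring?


Scanning 'yyzcaaaczxy' for palindromic substrings.
Substring at positions 2-8: 'zcaaacz'.
Check: reverse('zcaaacz') = 'zcaaacz' -> palindrome confirmed.
Neighbouring characters ('y' / 'x') break symmetry, so it cannot extend further.
No longer palindromic substring exists; longest length = 7

7


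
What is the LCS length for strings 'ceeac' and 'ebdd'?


DP table for LCS of 'ceeac' and 'ebdd':
       e  b  d  d
    0  0  0  0  0
  c 0  0  0  0  0
  e 0  1  1  1  1
  e 0  1  1  1  1
  a 0  1  1  1  1
  c 0  1  1  1  1
LCS: 'e'
LCS length = 1

1


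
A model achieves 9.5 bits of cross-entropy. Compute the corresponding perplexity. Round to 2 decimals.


Perplexity formula: PP = 2^H
H = 9.5
PP = 2^9.5
Decompose: 2^9.5 = 2^9 * 2^0.5 = 2^9 * sqrt(2)
2^9 = 512, sqrt(2) ~ 1.4142136
PP ~ 512 * 1.4142136 = 724.0773632
Rounded to 2 decimals: 724.08

724.08


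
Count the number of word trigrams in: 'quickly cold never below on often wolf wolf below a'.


Word trigrams from [10] words:
  Trigram 1: (quickly cold never)
  Trigram 2: (cold never below)
  Trigram 3: (never below on)
  Trigram 4: (below on often)
  Trigram 5: (on often wolf)
  Trigram 6: (often wolf wolf)
  Trigram 7: (wolf wolf below)
  Trigram 8: (wolf below a)
Total word trigrams: 10 - 2 = 8

8


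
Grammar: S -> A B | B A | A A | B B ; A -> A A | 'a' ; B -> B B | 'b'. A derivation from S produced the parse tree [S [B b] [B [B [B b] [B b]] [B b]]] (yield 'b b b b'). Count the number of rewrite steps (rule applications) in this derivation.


Every bracketed nonterminal node [X ...] in the tree is produced by exactly one rule application.
Reading the tree off as a leftmost derivation:
  Step 1: S  =>  B B   (applied S -> B B)
  Step 2: B B  =>  b B   (applied B -> b)
  Step 3: b B  =>  b B B   (applied B -> B B)
  Step 4: b B B  =>  b B B B   (applied B -> B B)
  Step 5: b B B B  =>  b b B B   (applied B -> b)
  Step 6: b b B B  =>  b b b B   (applied B -> b)
  Step 7: b b b B  =>  b b b b   (applied B -> b)
Final yield: b b b b
Total rewrite steps: 7

7


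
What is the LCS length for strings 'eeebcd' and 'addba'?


DP table for LCS of 'eeebcd' and 'addba':
       a  d  d  b  a
    0  0  0  0  0  0
  e 0  0  0  0  0  0
  e 0  0  0  0  0  0
  e 0  0  0  0  0  0
  b 0  0  0  0  1  1
  c 0  0  0  0  1  1
  d 0  0  1  1  1  1
LCS: 'b'
LCS length = 1

1


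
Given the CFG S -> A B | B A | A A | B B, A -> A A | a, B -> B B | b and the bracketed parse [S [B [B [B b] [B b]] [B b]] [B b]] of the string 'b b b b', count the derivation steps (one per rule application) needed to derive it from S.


Every bracketed nonterminal node [X ...] in the tree is produced by exactly one rule application.
Reading the tree off as a leftmost derivation:
  Step 1: S  =>  B B   (applied S -> B B)
  Step 2: B B  =>  B B B   (applied B -> B B)
  Step 3: B B B  =>  B B B B   (applied B -> B B)
  Step 4: B B B B  =>  b B B B   (applied B -> b)
  Step 5: b B B B  =>  b b B B   (applied B -> b)
  Step 6: b b B B  =>  b b b B   (applied B -> b)
  Step 7: b b b B  =>  b b b b   (applied B -> b)
Final yield: b b b b
Total rewrite steps: 7

7


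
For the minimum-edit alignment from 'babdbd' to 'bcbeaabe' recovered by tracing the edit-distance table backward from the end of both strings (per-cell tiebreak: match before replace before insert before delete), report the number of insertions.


Edit distance = 5. Backtracking from cell (6, 8) with preference match > replace > insert > delete,
then listing the resulting alignment 'babdbd' -> 'bcbeaabe' left to right:
  Step 1: keep 'b'
  Step 2: replace a->c
  Step 3: keep 'b'
  Step 4: insert 'e' [insertion #1]
  Step 5: insert 'a' [insertion #2]
  Step 6: replace d->a
  Step 7: keep 'b'
  Step 8: replace d->e
Total insertions: 2

2


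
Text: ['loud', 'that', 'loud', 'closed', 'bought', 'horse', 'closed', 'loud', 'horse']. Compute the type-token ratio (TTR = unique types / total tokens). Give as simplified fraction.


Tokens: 9
Unique types: ('bought', 'closed', 'horse', 'loud', 'that') = 5
TTR = 5/9
Already in lowest terms.

5/9


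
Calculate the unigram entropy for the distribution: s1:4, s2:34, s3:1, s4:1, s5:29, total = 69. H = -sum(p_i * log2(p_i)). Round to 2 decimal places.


Computing entropy H = -sum(p_i * log2(p_i)):
  s1: p = 4/69 = 0.0580, -p*log2(p) = 0.2382
  s2: p = 34/69 = 0.4928, -p*log2(p) = 0.5031
  s3: p = 1/69 = 0.0145, -p*log2(p) = 0.0885
  s4: p = 1/69 = 0.0145, -p*log2(p) = 0.0885
  s5: p = 29/69 = 0.4203, -p*log2(p) = 0.5256
H = sum of terms = 1.4439
Rounded to 2 decimals: 1.44

1.44


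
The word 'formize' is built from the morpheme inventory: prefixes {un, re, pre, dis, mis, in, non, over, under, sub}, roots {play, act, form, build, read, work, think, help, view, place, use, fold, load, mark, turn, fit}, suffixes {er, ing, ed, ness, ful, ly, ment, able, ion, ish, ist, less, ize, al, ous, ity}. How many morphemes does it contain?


Segmenting 'formize' against the inventory:
  'form' -> root (morpheme 1)
  'ize' -> suffix (morpheme 2)
Total morphemes: 2

2


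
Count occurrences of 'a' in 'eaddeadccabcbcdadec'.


Scanning 'eaddeadccabcbcdadec' for 'a':
  Position 1: 'a' -> MATCH (count: 1)
  Position 5: 'a' -> MATCH (count: 2)
  Position 9: 'a' -> MATCH (count: 3)
  Position 15: 'a' -> MATCH (count: 4)
Total occurrences of 'a': 4

4


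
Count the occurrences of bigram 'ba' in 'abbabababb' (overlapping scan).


Scanning 'abbabababb' for bigram 'ba':
  Position 0: 'ab' -> no
  Position 1: 'bb' -> no
  Position 2: 'ba' -> MATCH
  Position 3: 'ab' -> no
  Position 4: 'ba' -> MATCH
  Position 5: 'ab' -> no
  Position 6: 'ba' -> MATCH
  Position 7: 'ab' -> no
  Position 8: 'bb' -> no
Total matches: 3

3


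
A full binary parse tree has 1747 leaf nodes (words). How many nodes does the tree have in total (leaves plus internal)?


Leaf nodes (terminals): 1747
Internal nodes = n - 1 = 1747 - 1 = 1746
Total = leaves + internal = 1747 + 1746 = 3493

3493


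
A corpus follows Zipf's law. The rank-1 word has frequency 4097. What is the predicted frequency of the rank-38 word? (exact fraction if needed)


Zipf's law: freq(rank) = f1 / rank
f1 = 4097, rank = 38
freq = 4097 / 38
GCD(4097, 38) = 1
Simplified: 4097/38

4097/38


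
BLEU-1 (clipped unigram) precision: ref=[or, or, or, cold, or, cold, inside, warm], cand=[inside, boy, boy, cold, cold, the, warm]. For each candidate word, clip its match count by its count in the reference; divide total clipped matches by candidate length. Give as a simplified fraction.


Reference word counts: {'cold': 2, 'inside': 1, 'or': 4, 'warm': 1}
Checking each candidate word (with clipping):
  'inside' -> in reference (ref count 1, used 1/1) -> match (matches: 1)
  'boy' -> not in reference -> no match (matches: 1)
  'boy' -> not in reference -> no match (matches: 1)
  'cold' -> in reference (ref count 2, used 1/2) -> match (matches: 2)
  'cold' -> in reference (ref count 2, used 2/2) -> match (matches: 3)
  'the' -> not in reference -> no match (matches: 3)
  'warm' -> in reference (ref count 1, used 1/1) -> match (matches: 4)
Clipped matches: 4, Candidate length: 7
Precision = 4/7

4/7


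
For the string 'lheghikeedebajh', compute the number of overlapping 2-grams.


String 'lheghikeedebajh' has length L = 15.
Number of overlapping n-grams = L - n + 1
Substituting: 15 - 2 + 1 = 14

14


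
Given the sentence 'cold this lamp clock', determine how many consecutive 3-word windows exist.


Word trigrams from [4] words:
  Trigram 1: (cold this lamp)
  Trigram 2: (this lamp clock)
Total word trigrams: 4 - 2 = 2

2


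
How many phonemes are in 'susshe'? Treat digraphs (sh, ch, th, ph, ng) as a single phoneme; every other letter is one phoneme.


Parsing 'susshe' greedily, digraphs first:
  's' -> consonant phoneme (phonemes so far: 1)
  'u' -> vowel phoneme (phonemes so far: 2)
  's' -> consonant phoneme (phonemes so far: 3)
  'sh' -> digraph (1 consonant phoneme) (phonemes so far: 4)
  'e' -> vowel phoneme (phonemes so far: 5)
Total phonemes: 5

5


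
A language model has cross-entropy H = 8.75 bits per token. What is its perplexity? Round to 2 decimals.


Perplexity formula: PP = 2^H
H = 8.75
PP = 2^8.75
Decompose: 2^8.75 = 2^8 * 2^0.75
2^8 = 256, 2^0.75 ~ 1.6817928
PP ~ 256 * 1.6817928 = 430.5389568
Rounded to 2 decimals: 430.54

430.54


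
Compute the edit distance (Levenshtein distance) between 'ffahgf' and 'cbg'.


Building DP table for s1='ffahgf' (len 6) and s2='cbg' (len 3):
       c  b  g
    0  1  2  3
  f 1  1  2  3
  f 2  2  2  3
  a 3  3  3  3
  h 4  4  4  4
  g 5  5  5  4
  f 6  6  6  5
Edit distance = dp[6][3] = 5

5


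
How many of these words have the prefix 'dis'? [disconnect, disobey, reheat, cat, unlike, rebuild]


Checking each word for prefix 'dis':
  'disconnect' -> YES, starts with 'dis' (count: 1)
  'disobey' -> YES, starts with 'dis' (count: 2)
  'reheat' -> no (count: 2)
  'cat' -> no (count: 2)
  'unlike' -> no (count: 2)
  'rebuild' -> no (count: 2)
Total with prefix 'dis': 2

2


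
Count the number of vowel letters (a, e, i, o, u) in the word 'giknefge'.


Scanning each character of 'giknefge':
  Position 1: 'g' -> consonant (running count: 0)
  Position 2: 'i' -> vowel (running count: 1)
  Position 3: 'k' -> consonant (running count: 1)
  Position 4: 'n' -> consonant (running count: 1)
  Position 5: 'e' -> vowel (running count: 2)
  Position 6: 'f' -> consonant (running count: 2)
  Position 7: 'g' -> consonant (running count: 2)
  Position 8: 'e' -> vowel (running count: 3)
Total vowels: 3

3


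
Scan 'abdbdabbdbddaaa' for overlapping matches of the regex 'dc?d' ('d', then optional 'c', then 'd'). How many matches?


Pattern: dc?d means 'd', then optional 'c', then 'd'.
Scanning 'abdbdabbdbddaaa' position-by-position:
  Pos 0: window 'abd' -> no
  Pos 1: window 'bdb' -> no
  Pos 2: window 'dbd' -> no
  Pos 3: window 'bda' -> no
  Pos 4: window 'dab' -> no
  Pos 5: window 'abb' -> no
  Pos 6: window 'bbd' -> no
  Pos 7: window 'bdb' -> no
  Pos 8: window 'dbd' -> no
  Pos 9: window 'bdd' -> no
  Pos 10: window 'dda' -> MATCH
  Pos 11: window 'daa' -> no
  Pos 12: window 'aaa' -> no
  Pos 13: window 'aa' -> no
  Pos 14: window 'a' -> no
Total matches: 1

1


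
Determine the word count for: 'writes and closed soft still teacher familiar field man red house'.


Counting words by splitting on spaces:
  Word 1: 'writes'
  Word 2: 'and'
  Word 3: 'closed'
  Word 4: 'soft'
  Word 5: 'still'
  Word 6: 'teacher'
  Word 7: 'familiar'
  Word 8: 'field'
  Word 9: 'man'
  Word 10: 'red'
  Word 11: 'house'
Total words: 11

11


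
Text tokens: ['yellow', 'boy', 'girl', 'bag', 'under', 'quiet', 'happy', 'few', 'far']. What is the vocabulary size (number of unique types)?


Listing all tokens and tracking unique types:
  Token 1: 'yellow' -> NEW (unique so far: 1)
  Token 2: 'boy' -> NEW (unique so far: 2)
  Token 3: 'girl' -> NEW (unique so far: 3)
  Token 4: 'bag' -> NEW (unique so far: 4)
  Token 5: 'under' -> NEW (unique so far: 5)
  Token 6: 'quiet' -> NEW (unique so far: 6)
  Token 7: 'happy' -> NEW (unique so far: 7)
  Token 8: 'few' -> NEW (unique so far: 8)
  Token 9: 'far' -> NEW (unique so far: 9)
Unique types: ('bag', 'boy', 'far', 'few', 'girl', 'happy', 'quiet', 'under', 'yellow')
Vocabulary size: 9

9


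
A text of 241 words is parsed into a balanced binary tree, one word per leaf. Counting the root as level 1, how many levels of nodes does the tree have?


In a balanced binary tree with n leaves the deepest leaf is ceil(log2(n)) edges below the root,
so counting node levels inclusive of root and leaves gives ceil(log2(n)) + 1 levels.
log2(241) = 7.9129
ceil(7.9129) = 8
levels = 8 + 1 = 9

9


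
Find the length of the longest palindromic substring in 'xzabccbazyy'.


Scanning 'xzabccbazyy' for palindromic substrings.
Substring at positions 1-8: 'zabccbaz'.
Check: reverse('zabccbaz') = 'zabccbaz' -> palindrome confirmed.
Neighbouring characters ('x' / 'y') break symmetry, so it cannot extend further.
No longer palindromic substring exists; longest length = 8

8


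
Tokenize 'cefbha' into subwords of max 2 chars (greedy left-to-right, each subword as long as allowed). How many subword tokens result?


'cefbha' has 6 characters.
Chunking with max size 2:
  Chunk 1: 'ce' (positions 0-1)
  Chunk 2: 'fb' (positions 2-3)
  Chunk 3: 'ha' (positions 4-5)
Total chunks: ceil(6 / 2) = 3

3


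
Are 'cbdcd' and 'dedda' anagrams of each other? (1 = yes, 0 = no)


Sort characters of 'cbdcd': 'bccdd'
Sort characters of 'dedda': 'addde'
Sorted forms differ -> they are NOT anagrams
Result: 0

0


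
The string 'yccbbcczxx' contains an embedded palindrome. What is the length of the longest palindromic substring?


Scanning 'yccbbcczxx' for palindromic substrings.
Substring at positions 1-6: 'ccbbcc'.
Check: reverse('ccbbcc') = 'ccbbcc' -> palindrome confirmed.
Neighbouring characters ('y' / 'z') break symmetry, so it cannot extend further.
No longer palindromic substring exists; longest length = 6

6


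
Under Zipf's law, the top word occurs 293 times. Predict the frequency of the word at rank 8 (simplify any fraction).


Zipf's law: freq(rank) = f1 / rank
f1 = 293, rank = 8
freq = 293 / 8
GCD(293, 8) = 1
Simplified: 293/8

293/8


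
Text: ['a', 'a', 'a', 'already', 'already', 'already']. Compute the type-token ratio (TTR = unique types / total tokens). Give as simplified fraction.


Tokens: 6
Unique types: ('a', 'already') = 2
TTR = 2/6
Simplify: divide both by 2 -> 1/3
TTR = 1/3

1/3


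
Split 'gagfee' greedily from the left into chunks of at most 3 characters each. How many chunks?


'gagfee' has 6 characters.
Chunking with max size 3:
  Chunk 1: 'gag' (positions 0-2)
  Chunk 2: 'fee' (positions 3-5)
Total chunks: ceil(6 / 3) = 2

2


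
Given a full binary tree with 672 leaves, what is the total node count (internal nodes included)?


Leaf nodes (terminals): 672
Internal nodes = n - 1 = 672 - 1 = 671
Total = leaves + internal = 672 + 671 = 1343

1343


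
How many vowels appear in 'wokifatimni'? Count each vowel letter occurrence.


Scanning each character of 'wokifatimni':
  Position 1: 'w' -> consonant (running count: 0)
  Position 2: 'o' -> vowel (running count: 1)
  Position 3: 'k' -> consonant (running count: 1)
  Position 4: 'i' -> vowel (running count: 2)
  Position 5: 'f' -> consonant (running count: 2)
  Position 6: 'a' -> vowel (running count: 3)
  Position 7: 't' -> consonant (running count: 3)
  Position 8: 'i' -> vowel (running count: 4)
  Position 9: 'm' -> consonant (running count: 4)
  Position 10: 'n' -> consonant (running count: 4)
  Position 11: 'i' -> vowel (running count: 5)
Total vowels: 5

5


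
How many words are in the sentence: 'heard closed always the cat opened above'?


Counting words by splitting on spaces:
  Word 1: 'heard'
  Word 2: 'closed'
  Word 3: 'always'
  Word 4: 'the'
  Word 5: 'cat'
  Word 6: 'opened'
  Word 7: 'above'
Total words: 7

7


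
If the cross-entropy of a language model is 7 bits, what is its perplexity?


Perplexity formula: PP = 2^H
H = 7
PP = 2^7
Steps: 2^1 = 2, 2^2 = 4, 2^3 = 8, 2^4 = 16, 2^5 = 32, 2^6 = 64, 2^7 = 128
PP = 128

128


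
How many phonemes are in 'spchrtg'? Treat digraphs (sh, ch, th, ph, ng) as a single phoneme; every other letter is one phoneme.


Parsing 'spchrtg' greedily, digraphs first:
  's' -> consonant phoneme (phonemes so far: 1)
  'p' -> consonant phoneme (phonemes so far: 2)
  'ch' -> digraph (1 consonant phoneme) (phonemes so far: 3)
  'r' -> consonant phoneme (phonemes so far: 4)
  't' -> consonant phoneme (phonemes so far: 5)
  'g' -> consonant phoneme (phonemes so far: 6)
Total phonemes: 6

6


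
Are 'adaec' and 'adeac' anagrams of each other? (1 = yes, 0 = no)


Sort characters of 'adaec': 'aacde'
Sort characters of 'adeac': 'aacde'
Sorted forms match -> they ARE anagrams
Result: 1

1


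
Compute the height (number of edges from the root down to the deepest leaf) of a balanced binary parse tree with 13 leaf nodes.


In a balanced binary tree with n leaves the deepest leaf is ceil(log2(n)) edges below the root.
log2(13) = 3.7004
ceil(3.7004) = 4
height (edges) = 4

4


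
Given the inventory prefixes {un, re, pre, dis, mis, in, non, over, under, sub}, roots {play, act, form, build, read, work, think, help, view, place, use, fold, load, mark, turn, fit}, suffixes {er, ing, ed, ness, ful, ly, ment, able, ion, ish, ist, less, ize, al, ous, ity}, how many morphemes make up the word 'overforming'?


Segmenting 'overforming' against the inventory:
  'over' -> prefix (morpheme 1)
  'form' -> root (morpheme 2)
  'ing' -> suffix (morpheme 3)
Total morphemes: 3

3


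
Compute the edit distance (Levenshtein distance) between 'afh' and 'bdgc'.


Building DP table for s1='afh' (len 3) and s2='bdgc' (len 4):
       b  d  g  c
    0  1  2  3  4
  a 1  1  2  3  4
  f 2  2  2  3  4
  h 3  3  3  3  4
Edit distance = dp[3][4] = 4

4


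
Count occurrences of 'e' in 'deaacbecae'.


Scanning 'deaacbecae' for 'e':
  Position 1: 'e' -> MATCH (count: 1)
  Position 6: 'e' -> MATCH (count: 2)
  Position 9: 'e' -> MATCH (count: 3)
Total occurrences of 'e': 3

3


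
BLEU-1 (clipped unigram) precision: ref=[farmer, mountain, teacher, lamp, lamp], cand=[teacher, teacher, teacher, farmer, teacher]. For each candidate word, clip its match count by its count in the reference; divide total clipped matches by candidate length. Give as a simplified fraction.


Reference word counts: {'farmer': 1, 'lamp': 2, 'mountain': 1, 'teacher': 1}
Checking each candidate word (with clipping):
  'teacher' -> in reference (ref count 1, used 1/1) -> match (matches: 1)
  'teacher' -> ref count 1 already used up (1/1) -> clipped, no match (matches: 1)
  'teacher' -> ref count 1 already used up (1/1) -> clipped, no match (matches: 1)
  'farmer' -> in reference (ref count 1, used 1/1) -> match (matches: 2)
  'teacher' -> ref count 1 already used up (1/1) -> clipped, no match (matches: 2)
Clipped matches: 2, Candidate length: 5
Precision = 2/5

2/5


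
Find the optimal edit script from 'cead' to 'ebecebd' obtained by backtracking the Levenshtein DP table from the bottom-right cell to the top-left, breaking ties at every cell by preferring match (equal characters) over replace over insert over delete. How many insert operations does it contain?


Edit distance = 4. Backtracking from cell (4, 7) with preference match > replace > insert > delete,
then listing the resulting alignment 'cead' -> 'ebecebd' left to right:
  Step 1: insert 'e' [insertion #1]
  Step 2: insert 'b' [insertion #2]
  Step 3: insert 'e' [insertion #3]
  Step 4: keep 'c'
  Step 5: keep 'e'
  Step 6: replace a->b
  Step 7: keep 'd'
Total insertions: 3

3


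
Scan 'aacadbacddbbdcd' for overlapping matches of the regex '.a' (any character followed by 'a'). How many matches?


Pattern: .a means any character followed by 'a'.
Scanning 'aacadbacddbbdcd' position-by-position:
  Pos 0: window 'aa' -> MATCH
  Pos 1: window 'ac' -> no
  Pos 2: window 'ca' -> MATCH
  Pos 3: window 'ad' -> no
  Pos 4: window 'db' -> no
  Pos 5: window 'ba' -> MATCH
  Pos 6: window 'ac' -> no
  Pos 7: window 'cd' -> no
  Pos 8: window 'dd' -> no
  Pos 9: window 'db' -> no
  Pos 10: window 'bb' -> no
  Pos 11: window 'bd' -> no
  Pos 12: window 'dc' -> no
  Pos 13: window 'cd' -> no
  Pos 14: window 'd' -> no
Total matches: 3

3


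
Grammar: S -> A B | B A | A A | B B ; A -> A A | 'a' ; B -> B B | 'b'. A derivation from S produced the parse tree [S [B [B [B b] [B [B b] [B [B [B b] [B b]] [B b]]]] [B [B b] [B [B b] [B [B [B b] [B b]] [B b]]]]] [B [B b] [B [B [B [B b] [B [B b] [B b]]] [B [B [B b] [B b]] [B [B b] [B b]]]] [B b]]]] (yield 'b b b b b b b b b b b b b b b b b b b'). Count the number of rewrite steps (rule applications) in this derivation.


Every bracketed nonterminal node [X ...] in the tree is produced by exactly one rule application.
Reading the tree off as a leftmost derivation:
  Step 1: S  =>  B B   (applied S -> B B)
  Step 2: B B  =>  B B B   (applied B -> B B)
  Step 3: B B B  =>  B B B B   (applied B -> B B)
  Step 4: B B B B  =>  b B B B   (applied B -> b)
  Step 5: b B B B  =>  b B B B B   (applied B -> B B)
  Step 6: b B B B B  =>  b b B B B   (applied B -> b)
  Step 7: b b B B B  =>  b b B B B B   (applied B -> B B)
  Step 8: b b B B B B  =>  b b B B B B B   (applied B -> B B)
  Step 9: b b B B B B B  =>  b b b B B B B   (applied B -> b)
  Step 10: b b b B B B B  =>  b b b b B B B   (applied B -> b)
  Step 11: b b b b B B B  =>  b b b b b B B   (applied B -> b)
  Step 12: b b b b b B B  =>  b b b b b B B B   (applied B -> B B)
  Step 13: b b b b b B B B  =>  b b b b b b B B   (applied B -> b)
  Step 14: b b b b b b B B  =>  b b b b b b B B B   (applied B -> B B)
  Step 15: b b b b b b B B B  =>  b b b b b b b B B   (applied B -> b)
  Step 16: b b b b b b b B B  =>  b b b b b b b B B B   (applied B -> B B)
  Step 17: b b b b b b b B B B  =>  b b b b b b b B B B B   (applied B -> B B)
  Step 18: b b b b b b b B B B B  =>  b b b b b b b b B B B   (applied B -> b)
  Step 19: b b b b b b b b B B B  =>  b b b b b b b b b B B   (applied B -> b)
  Step 20: b b b b b b b b b B B  =>  b b b b b b b b b b B   (applied B -> b)
  Step 21: b b b b b b b b b b B  =>  b b b b b b b b b b B B   (applied B -> B B)
  Step 22: b b b b b b b b b b B B  =>  b b b b b b b b b b b B   (applied B -> b)
  Step 23: b b b b b b b b b b b B  =>  b b b b b b b b b b b B B   (applied B -> B B)
  Step 24: b b b b b b b b b b b B B  =>  b b b b b b b b b b b B B B   (applied B -> B B)
  Step 25: b b b b b b b b b b b B B B  =>  b b b b b b b b b b b B B B B   (applied B -> B B)
  Step 26: b b b b b b b b b b b B B B B  =>  b b b b b b b b b b b b B B B   (applied B -> b)
  Step 27: b b b b b b b b b b b b B B B  =>  b b b b b b b b b b b b B B B B   (applied B -> B B)
  Step 28: b b b b b b b b b b b b B B B B  =>  b b b b b b b b b b b b b B B B   (applied B -> b)
  Step 29: b b b b b b b b b b b b b B B B  =>  b b b b b b b b b b b b b b B B   (applied B -> b)
  Step 30: b b b b b b b b b b b b b b B B  =>  b b b b b b b b b b b b b b B B B   (applied B -> B B)
  Step 31: b b b b b b b b b b b b b b B B B  =>  b b b b b b b b b b b b b b B B B B   (applied B -> B B)
  Step 32: b b b b b b b b b b b b b b B B B B  =>  b b b b b b b b b b b b b b b B B B   (applied B -> b)
  Step 33: b b b b b b b b b b b b b b b B B B  =>  b b b b b b b b b b b b b b b b B B   (applied B -> b)
  Step 34: b b b b b b b b b b b b b b b b B B  =>  b b b b b b b b b b b b b b b b B B B   (applied B -> B B)
  Step 35: b b b b b b b b b b b b b b b b B B B  =>  b b b b b b b b b b b b b b b b b B B   (applied B -> b)
  Step 36: b b b b b b b b b b b b b b b b b B B  =>  b b b b b b b b b b b b b b b b b b B   (applied B -> b)
  Step 37: b b b b b b b b b b b b b b b b b b B  =>  b b b b b b b b b b b b b b b b b b b   (applied B -> b)
Final yield: b b b b b b b b b b b b b b b b b b b
Total rewrite steps: 37

37


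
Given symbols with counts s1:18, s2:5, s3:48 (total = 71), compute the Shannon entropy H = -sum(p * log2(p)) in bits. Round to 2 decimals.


Computing entropy H = -sum(p_i * log2(p_i)):
  s1: p = 18/71 = 0.2535, -p*log2(p) = 0.5019
  s2: p = 5/71 = 0.0704, -p*log2(p) = 0.2696
  s3: p = 48/71 = 0.6761, -p*log2(p) = 0.3818
H = sum of terms = 1.1533
Rounded to 2 decimals: 1.15

1.15


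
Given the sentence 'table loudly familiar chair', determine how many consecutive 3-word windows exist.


Word trigrams from [4] words:
  Trigram 1: (table loudly familiar)
  Trigram 2: (loudly familiar chair)
Total word trigrams: 4 - 2 = 2

2


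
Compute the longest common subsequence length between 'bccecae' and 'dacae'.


DP table for LCS of 'bccecae' and 'dacae':
       d  a  c  a  e
    0  0  0  0  0  0
  b 0  0  0  0  0  0
  c 0  0  0  1  1  1
  c 0  0  0  1  1  1
  e 0  0  0  1  1  2
  c 0  0  0  1  1  2
  a 0  0  1  1  2  2
  e 0  0  1  1  2  3
LCS: 'cae'
LCS length = 3

3


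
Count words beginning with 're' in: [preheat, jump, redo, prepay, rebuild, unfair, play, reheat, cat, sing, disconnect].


Checking each word for prefix 're':
  'preheat' -> no (count: 0)
  'jump' -> no (count: 0)
  'redo' -> YES, starts with 're' (count: 1)
  'prepay' -> no (count: 1)
  'rebuild' -> YES, starts with 're' (count: 2)
  'unfair' -> no (count: 2)
  'play' -> no (count: 2)
  'reheat' -> YES, starts with 're' (count: 3)
  'cat' -> no (count: 3)
  'sing' -> no (count: 3)
  'disconnect' -> no (count: 3)
Total with prefix 're': 3

3
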